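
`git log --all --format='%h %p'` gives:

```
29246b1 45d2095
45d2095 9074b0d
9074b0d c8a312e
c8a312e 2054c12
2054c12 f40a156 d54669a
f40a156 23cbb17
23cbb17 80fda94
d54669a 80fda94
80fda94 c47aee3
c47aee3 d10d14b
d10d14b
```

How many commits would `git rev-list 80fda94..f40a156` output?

2

Reachable from f40a156: {23cbb17, 80fda94, c47aee3, d10d14b, f40a156}.
Reachable from 80fda94: {80fda94, c47aee3, d10d14b}.
In f40a156's history but not 80fda94's: {23cbb17, f40a156} — 2 commits.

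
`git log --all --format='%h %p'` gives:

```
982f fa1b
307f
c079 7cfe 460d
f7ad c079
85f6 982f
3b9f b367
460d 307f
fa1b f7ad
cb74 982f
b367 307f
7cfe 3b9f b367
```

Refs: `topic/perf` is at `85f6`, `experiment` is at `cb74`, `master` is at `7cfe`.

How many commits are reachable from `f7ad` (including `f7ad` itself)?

7

Walking parent pointers from f7ad: reachable set = {307f, 3b9f, 460d, 7cfe, b367, c079, f7ad}.
That is 7 commits.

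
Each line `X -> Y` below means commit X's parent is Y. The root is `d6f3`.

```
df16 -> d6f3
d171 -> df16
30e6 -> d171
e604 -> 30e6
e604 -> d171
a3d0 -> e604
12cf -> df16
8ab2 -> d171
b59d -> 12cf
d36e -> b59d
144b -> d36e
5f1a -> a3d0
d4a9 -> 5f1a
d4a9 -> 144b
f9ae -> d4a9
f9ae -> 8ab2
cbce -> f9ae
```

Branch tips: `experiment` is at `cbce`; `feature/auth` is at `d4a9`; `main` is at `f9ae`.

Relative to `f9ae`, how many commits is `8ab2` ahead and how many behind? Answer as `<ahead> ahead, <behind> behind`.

Reachable from 8ab2: {8ab2, d171, d6f3, df16}.
Reachable from f9ae: {12cf, 144b, 30e6, 5f1a, 8ab2, a3d0, b59d, d171, d36e, d4a9, d6f3, df16, e604, f9ae}.
Only in 8ab2's history (ahead): {} — 0.
Only in f9ae's history (behind): {12cf, 144b, 30e6, 5f1a, a3d0, b59d, d36e, d4a9, e604, f9ae} — 10.

0 ahead, 10 behind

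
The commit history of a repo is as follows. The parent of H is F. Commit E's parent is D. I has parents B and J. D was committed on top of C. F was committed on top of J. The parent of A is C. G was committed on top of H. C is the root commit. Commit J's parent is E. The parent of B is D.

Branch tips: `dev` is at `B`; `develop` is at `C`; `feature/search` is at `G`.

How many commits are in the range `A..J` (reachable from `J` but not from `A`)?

3

Reachable from J: {C, D, E, J}.
Reachable from A: {A, C}.
In J's history but not A's: {D, E, J} — 3 commits.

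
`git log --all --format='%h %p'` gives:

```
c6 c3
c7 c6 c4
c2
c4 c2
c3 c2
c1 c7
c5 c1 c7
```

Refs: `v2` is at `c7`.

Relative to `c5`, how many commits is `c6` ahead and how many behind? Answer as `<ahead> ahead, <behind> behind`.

Reachable from c6: {c2, c3, c6}.
Reachable from c5: {c1, c2, c3, c4, c5, c6, c7}.
Only in c6's history (ahead): {} — 0.
Only in c5's history (behind): {c1, c4, c5, c7} — 4.

0 ahead, 4 behind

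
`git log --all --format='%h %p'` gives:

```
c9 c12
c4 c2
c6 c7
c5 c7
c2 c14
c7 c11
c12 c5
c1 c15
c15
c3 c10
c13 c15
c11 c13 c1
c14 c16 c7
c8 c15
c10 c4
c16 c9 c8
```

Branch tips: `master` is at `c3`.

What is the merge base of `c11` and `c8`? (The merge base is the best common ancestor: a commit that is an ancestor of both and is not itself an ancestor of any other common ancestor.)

Ancestors of c11: {c1, c11, c13, c15}.
Ancestors of c8: {c15, c8}.
Common ancestors: {c15}.
The only common ancestor is c15, so it is the merge base.

c15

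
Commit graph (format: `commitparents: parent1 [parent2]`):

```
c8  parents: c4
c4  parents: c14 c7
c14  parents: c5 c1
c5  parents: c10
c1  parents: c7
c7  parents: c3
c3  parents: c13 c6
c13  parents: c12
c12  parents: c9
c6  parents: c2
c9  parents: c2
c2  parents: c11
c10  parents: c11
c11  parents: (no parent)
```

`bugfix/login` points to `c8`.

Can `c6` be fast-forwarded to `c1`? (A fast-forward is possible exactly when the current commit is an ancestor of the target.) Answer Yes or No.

Yes

A fast-forward from c6 to c1 is possible iff c6 is an ancestor of c1.
Ancestors of c1: {c1, c11, c12, c13, c2, c3, c6, c7, c9}.
c6 is among them, so fast-forward is possible.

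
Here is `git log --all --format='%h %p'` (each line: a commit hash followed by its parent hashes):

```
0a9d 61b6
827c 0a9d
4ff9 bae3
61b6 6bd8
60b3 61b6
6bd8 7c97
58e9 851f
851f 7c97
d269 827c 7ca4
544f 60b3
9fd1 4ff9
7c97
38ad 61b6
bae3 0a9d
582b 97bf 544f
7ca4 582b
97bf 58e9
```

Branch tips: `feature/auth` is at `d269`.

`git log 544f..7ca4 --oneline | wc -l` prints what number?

5

Reachable from 7ca4: {544f, 582b, 58e9, 60b3, 61b6, 6bd8, 7c97, 7ca4, 851f, 97bf}.
Reachable from 544f: {544f, 60b3, 61b6, 6bd8, 7c97}.
In 7ca4's history but not 544f's: {582b, 58e9, 7ca4, 851f, 97bf} — 5 commits.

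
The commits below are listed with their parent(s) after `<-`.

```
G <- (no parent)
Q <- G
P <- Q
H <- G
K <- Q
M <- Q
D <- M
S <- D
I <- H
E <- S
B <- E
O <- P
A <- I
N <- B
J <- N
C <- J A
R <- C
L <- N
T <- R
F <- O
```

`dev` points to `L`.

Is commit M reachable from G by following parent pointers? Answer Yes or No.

No

Ancestors of G: {G}.
M is not in that set, so it is not an ancestor of G.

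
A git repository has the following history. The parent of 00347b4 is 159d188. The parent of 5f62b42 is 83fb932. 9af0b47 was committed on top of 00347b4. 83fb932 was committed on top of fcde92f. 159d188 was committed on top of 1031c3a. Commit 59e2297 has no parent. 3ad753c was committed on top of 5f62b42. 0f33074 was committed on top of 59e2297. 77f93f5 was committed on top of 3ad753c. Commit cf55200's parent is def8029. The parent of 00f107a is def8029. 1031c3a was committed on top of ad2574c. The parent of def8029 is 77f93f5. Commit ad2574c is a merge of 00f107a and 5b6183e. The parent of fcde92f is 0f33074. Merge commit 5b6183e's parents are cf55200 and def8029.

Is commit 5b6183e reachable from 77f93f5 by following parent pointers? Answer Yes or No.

No

Ancestors of 77f93f5: {0f33074, 3ad753c, 59e2297, 5f62b42, 77f93f5, 83fb932, fcde92f}.
5b6183e is not in that set, so it is not an ancestor of 77f93f5.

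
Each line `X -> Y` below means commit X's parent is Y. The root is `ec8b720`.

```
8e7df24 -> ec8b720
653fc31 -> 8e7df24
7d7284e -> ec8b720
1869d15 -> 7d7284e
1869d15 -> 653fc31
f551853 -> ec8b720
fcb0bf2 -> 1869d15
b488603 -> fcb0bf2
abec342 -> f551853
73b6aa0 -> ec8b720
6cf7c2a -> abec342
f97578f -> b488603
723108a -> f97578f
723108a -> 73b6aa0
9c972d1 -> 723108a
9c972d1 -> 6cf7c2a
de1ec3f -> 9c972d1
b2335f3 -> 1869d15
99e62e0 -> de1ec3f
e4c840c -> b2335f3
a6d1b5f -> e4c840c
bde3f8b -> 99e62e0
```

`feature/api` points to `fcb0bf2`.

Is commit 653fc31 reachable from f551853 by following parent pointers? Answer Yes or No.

Ancestors of f551853: {ec8b720, f551853}.
653fc31 is not in that set, so it is not an ancestor of f551853.

No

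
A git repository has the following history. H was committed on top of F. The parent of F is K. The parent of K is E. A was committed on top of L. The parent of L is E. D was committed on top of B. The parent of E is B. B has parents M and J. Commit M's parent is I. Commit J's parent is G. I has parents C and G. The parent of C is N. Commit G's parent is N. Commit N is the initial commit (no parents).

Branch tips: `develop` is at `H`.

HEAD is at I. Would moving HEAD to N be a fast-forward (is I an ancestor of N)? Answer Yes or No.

A fast-forward from I to N is possible iff I is an ancestor of N.
Ancestors of N: {N}.
I is not among them, so fast-forward is not possible.

No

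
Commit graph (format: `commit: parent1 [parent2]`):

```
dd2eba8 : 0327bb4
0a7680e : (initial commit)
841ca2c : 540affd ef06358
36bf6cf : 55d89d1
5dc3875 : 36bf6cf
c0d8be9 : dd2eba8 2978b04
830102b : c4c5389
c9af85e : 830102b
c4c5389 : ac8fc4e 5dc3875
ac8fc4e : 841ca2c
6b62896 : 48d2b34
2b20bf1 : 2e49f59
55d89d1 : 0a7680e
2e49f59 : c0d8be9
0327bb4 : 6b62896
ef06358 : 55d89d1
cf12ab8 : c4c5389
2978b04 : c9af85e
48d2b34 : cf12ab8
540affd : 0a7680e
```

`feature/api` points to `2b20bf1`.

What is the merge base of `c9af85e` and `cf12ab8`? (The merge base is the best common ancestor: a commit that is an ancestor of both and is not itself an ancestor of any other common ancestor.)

Ancestors of c9af85e: {0a7680e, 36bf6cf, 540affd, 55d89d1, 5dc3875, 830102b, 841ca2c, ac8fc4e, c4c5389, c9af85e, ef06358}.
Ancestors of cf12ab8: {0a7680e, 36bf6cf, 540affd, 55d89d1, 5dc3875, 841ca2c, ac8fc4e, c4c5389, cf12ab8, ef06358}.
Common ancestors: {0a7680e, 36bf6cf, 540affd, 55d89d1, 5dc3875, 841ca2c, ac8fc4e, c4c5389, ef06358}.
Among these, c4c5389 is not an ancestor of any other common ancestor — it is the merge base.

c4c5389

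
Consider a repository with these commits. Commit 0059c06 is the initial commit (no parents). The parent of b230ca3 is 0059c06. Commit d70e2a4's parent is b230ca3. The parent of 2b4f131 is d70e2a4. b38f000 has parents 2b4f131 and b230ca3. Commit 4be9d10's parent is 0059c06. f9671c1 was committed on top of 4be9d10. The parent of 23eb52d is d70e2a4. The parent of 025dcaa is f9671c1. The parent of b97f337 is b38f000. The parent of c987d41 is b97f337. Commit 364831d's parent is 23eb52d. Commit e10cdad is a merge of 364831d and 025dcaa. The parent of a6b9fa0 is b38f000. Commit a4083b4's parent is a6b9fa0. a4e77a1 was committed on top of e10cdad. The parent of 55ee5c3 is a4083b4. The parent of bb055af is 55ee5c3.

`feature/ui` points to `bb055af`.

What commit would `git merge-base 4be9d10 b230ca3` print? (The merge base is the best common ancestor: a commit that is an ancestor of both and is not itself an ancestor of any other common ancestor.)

0059c06

Ancestors of 4be9d10: {0059c06, 4be9d10}.
Ancestors of b230ca3: {0059c06, b230ca3}.
Common ancestors: {0059c06}.
The only common ancestor is 0059c06, so it is the merge base.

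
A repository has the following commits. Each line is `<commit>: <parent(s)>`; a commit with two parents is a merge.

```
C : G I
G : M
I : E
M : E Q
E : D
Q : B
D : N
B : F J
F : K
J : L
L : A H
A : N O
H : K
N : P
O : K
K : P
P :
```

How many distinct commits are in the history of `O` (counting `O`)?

Walking parent pointers from O: reachable set = {K, O, P}.
That is 3 commits.

3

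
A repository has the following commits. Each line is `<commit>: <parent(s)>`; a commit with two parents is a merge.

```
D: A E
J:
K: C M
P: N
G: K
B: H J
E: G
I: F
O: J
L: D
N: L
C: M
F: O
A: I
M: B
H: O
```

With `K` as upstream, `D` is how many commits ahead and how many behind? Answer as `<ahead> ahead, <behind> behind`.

Reachable from D: {A, B, C, D, E, F, G, H, I, J, K, M, O}.
Reachable from K: {B, C, H, J, K, M, O}.
Only in D's history (ahead): {A, D, E, F, G, I} — 6.
Only in K's history (behind): {} — 0.

6 ahead, 0 behind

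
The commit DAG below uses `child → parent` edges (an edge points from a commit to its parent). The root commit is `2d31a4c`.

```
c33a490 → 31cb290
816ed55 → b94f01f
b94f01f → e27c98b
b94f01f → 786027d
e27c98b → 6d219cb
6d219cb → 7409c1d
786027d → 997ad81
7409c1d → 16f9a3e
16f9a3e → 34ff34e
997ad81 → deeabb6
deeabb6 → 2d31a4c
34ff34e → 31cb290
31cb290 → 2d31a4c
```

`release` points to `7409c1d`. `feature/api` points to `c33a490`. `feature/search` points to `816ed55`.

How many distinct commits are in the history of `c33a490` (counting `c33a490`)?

3

Walking parent pointers from c33a490: reachable set = {2d31a4c, 31cb290, c33a490}.
That is 3 commits.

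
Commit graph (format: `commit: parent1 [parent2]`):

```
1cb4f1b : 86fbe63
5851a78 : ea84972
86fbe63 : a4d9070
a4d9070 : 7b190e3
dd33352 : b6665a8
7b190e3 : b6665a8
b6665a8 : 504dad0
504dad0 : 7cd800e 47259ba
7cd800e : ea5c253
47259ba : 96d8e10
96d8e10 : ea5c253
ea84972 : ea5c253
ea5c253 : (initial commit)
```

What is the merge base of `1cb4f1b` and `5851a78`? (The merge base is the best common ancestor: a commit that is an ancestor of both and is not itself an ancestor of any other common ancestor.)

Ancestors of 1cb4f1b: {1cb4f1b, 47259ba, 504dad0, 7b190e3, 7cd800e, 86fbe63, 96d8e10, a4d9070, b6665a8, ea5c253}.
Ancestors of 5851a78: {5851a78, ea5c253, ea84972}.
Common ancestors: {ea5c253}.
The only common ancestor is ea5c253, so it is the merge base.

ea5c253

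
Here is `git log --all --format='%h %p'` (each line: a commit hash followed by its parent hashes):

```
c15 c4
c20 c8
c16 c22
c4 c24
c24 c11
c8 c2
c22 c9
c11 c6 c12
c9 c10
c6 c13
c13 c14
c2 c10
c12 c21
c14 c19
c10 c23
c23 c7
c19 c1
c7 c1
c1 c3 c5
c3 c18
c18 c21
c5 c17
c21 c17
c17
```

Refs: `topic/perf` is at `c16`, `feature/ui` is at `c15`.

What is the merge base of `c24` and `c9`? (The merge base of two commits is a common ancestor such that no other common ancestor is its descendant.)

c1

Ancestors of c24: {c1, c11, c12, c13, c14, c17, c18, c19, c21, c24, c3, c5, c6}.
Ancestors of c9: {c1, c10, c17, c18, c21, c23, c3, c5, c7, c9}.
Common ancestors: {c1, c17, c18, c21, c3, c5}.
Among these, c1 is not an ancestor of any other common ancestor — it is the merge base.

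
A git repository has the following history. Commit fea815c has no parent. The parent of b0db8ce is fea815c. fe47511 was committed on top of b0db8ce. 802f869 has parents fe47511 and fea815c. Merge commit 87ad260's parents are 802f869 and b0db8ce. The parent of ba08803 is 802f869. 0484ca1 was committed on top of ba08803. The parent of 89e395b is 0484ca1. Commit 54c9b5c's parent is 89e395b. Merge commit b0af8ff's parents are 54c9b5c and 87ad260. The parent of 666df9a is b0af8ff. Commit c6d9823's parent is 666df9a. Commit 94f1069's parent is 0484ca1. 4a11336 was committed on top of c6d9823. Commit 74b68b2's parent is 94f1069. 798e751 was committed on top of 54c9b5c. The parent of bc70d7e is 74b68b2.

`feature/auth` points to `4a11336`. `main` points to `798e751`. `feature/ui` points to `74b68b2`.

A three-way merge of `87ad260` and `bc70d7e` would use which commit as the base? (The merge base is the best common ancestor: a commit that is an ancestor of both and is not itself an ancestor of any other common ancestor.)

802f869

Ancestors of 87ad260: {802f869, 87ad260, b0db8ce, fe47511, fea815c}.
Ancestors of bc70d7e: {0484ca1, 74b68b2, 802f869, 94f1069, b0db8ce, ba08803, bc70d7e, fe47511, fea815c}.
Common ancestors: {802f869, b0db8ce, fe47511, fea815c}.
Among these, 802f869 is not an ancestor of any other common ancestor — it is the merge base.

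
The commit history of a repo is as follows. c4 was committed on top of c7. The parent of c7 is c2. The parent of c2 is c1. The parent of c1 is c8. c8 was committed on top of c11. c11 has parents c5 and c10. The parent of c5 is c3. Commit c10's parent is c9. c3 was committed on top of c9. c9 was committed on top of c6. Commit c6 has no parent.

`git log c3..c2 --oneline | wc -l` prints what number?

6

Reachable from c2: {c1, c10, c11, c2, c3, c5, c6, c8, c9}.
Reachable from c3: {c3, c6, c9}.
In c2's history but not c3's: {c1, c10, c11, c2, c5, c8} — 6 commits.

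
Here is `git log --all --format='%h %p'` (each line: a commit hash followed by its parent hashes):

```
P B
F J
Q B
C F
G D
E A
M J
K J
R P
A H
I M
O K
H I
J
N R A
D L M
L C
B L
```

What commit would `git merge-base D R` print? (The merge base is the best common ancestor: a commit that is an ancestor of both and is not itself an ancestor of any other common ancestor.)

L

Ancestors of D: {C, D, F, J, L, M}.
Ancestors of R: {B, C, F, J, L, P, R}.
Common ancestors: {C, F, J, L}.
Among these, L is not an ancestor of any other common ancestor — it is the merge base.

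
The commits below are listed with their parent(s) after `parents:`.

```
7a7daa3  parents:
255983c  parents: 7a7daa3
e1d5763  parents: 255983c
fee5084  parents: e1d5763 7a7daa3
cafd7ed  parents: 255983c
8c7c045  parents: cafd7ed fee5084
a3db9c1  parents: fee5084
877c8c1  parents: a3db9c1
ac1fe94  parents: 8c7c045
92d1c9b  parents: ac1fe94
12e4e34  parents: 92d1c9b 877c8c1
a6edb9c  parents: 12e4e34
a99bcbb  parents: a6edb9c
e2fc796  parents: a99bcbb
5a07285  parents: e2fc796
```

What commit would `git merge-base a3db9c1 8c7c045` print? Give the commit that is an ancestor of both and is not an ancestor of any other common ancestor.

fee5084

Ancestors of a3db9c1: {255983c, 7a7daa3, a3db9c1, e1d5763, fee5084}.
Ancestors of 8c7c045: {255983c, 7a7daa3, 8c7c045, cafd7ed, e1d5763, fee5084}.
Common ancestors: {255983c, 7a7daa3, e1d5763, fee5084}.
Among these, fee5084 is not an ancestor of any other common ancestor — it is the merge base.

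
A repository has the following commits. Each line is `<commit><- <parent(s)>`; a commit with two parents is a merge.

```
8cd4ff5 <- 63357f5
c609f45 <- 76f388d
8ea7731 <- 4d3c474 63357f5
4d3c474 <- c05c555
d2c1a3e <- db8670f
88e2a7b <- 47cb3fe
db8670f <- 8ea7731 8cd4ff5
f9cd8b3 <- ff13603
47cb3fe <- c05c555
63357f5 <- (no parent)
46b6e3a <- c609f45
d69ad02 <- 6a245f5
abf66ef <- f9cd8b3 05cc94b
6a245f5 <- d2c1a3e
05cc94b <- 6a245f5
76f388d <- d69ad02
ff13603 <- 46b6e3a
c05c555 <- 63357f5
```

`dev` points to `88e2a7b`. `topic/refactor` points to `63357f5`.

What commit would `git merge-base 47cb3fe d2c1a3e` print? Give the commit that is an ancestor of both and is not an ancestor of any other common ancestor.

c05c555

Ancestors of 47cb3fe: {47cb3fe, 63357f5, c05c555}.
Ancestors of d2c1a3e: {4d3c474, 63357f5, 8cd4ff5, 8ea7731, c05c555, d2c1a3e, db8670f}.
Common ancestors: {63357f5, c05c555}.
Among these, c05c555 is not an ancestor of any other common ancestor — it is the merge base.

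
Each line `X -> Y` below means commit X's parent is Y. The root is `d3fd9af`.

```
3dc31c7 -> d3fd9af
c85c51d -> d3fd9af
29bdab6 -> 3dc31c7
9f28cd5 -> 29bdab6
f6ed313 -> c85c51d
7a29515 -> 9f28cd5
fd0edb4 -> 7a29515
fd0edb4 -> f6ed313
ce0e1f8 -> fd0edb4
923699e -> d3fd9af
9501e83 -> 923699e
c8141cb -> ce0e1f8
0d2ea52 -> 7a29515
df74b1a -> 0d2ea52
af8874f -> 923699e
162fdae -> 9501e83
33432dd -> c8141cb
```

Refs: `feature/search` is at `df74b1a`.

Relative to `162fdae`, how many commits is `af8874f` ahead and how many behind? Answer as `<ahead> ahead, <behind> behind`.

Reachable from af8874f: {923699e, af8874f, d3fd9af}.
Reachable from 162fdae: {162fdae, 923699e, 9501e83, d3fd9af}.
Only in af8874f's history (ahead): {af8874f} — 1.
Only in 162fdae's history (behind): {162fdae, 9501e83} — 2.

1 ahead, 2 behind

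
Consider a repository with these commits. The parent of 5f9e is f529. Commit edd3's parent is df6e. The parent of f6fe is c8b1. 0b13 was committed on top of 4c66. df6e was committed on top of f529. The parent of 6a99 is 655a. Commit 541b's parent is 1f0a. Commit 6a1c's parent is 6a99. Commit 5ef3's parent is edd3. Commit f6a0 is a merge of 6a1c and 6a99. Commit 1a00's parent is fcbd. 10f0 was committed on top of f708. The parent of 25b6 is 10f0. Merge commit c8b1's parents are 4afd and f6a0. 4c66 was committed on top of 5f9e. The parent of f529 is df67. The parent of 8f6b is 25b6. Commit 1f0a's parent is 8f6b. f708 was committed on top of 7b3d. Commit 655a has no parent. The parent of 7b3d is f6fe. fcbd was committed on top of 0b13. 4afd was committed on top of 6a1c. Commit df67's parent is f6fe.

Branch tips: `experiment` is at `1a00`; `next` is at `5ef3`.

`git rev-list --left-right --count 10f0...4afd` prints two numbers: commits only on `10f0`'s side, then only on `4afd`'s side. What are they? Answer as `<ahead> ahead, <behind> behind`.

6 ahead, 0 behind

Reachable from 10f0: {10f0, 4afd, 655a, 6a1c, 6a99, 7b3d, c8b1, f6a0, f6fe, f708}.
Reachable from 4afd: {4afd, 655a, 6a1c, 6a99}.
Only in 10f0's history (ahead): {10f0, 7b3d, c8b1, f6a0, f6fe, f708} — 6.
Only in 4afd's history (behind): {} — 0.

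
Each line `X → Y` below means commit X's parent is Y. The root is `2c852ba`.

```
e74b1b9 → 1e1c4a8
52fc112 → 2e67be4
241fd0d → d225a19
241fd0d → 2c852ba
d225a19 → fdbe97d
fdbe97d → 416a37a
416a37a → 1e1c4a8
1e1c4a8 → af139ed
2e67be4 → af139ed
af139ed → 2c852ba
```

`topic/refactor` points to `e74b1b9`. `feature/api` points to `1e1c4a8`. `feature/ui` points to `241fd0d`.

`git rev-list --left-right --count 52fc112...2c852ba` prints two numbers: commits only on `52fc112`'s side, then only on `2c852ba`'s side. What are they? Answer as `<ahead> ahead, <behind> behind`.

3 ahead, 0 behind

Reachable from 52fc112: {2c852ba, 2e67be4, 52fc112, af139ed}.
Reachable from 2c852ba: {2c852ba}.
Only in 52fc112's history (ahead): {2e67be4, 52fc112, af139ed} — 3.
Only in 2c852ba's history (behind): {} — 0.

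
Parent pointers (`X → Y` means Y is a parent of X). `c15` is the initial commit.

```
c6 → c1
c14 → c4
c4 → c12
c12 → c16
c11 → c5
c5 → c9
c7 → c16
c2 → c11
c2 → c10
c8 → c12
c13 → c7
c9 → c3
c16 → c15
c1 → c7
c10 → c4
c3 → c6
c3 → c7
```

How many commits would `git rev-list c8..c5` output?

Reachable from c5: {c1, c15, c16, c3, c5, c6, c7, c9}.
Reachable from c8: {c12, c15, c16, c8}.
In c5's history but not c8's: {c1, c3, c5, c6, c7, c9} — 6 commits.

6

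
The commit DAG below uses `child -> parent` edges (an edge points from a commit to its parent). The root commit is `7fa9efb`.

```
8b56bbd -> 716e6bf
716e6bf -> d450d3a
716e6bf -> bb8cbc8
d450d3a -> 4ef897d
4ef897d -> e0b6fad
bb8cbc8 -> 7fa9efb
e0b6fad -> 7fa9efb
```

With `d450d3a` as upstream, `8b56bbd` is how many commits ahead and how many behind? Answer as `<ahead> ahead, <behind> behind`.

Reachable from 8b56bbd: {4ef897d, 716e6bf, 7fa9efb, 8b56bbd, bb8cbc8, d450d3a, e0b6fad}.
Reachable from d450d3a: {4ef897d, 7fa9efb, d450d3a, e0b6fad}.
Only in 8b56bbd's history (ahead): {716e6bf, 8b56bbd, bb8cbc8} — 3.
Only in d450d3a's history (behind): {} — 0.

3 ahead, 0 behind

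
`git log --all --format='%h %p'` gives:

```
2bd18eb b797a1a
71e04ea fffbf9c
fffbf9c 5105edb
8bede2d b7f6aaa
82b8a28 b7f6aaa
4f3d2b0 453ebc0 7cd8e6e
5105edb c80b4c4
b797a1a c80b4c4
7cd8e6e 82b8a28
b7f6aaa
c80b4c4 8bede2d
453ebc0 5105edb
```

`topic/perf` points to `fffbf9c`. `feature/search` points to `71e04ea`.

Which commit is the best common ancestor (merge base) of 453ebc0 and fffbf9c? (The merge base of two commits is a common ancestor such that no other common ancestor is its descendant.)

5105edb

Ancestors of 453ebc0: {453ebc0, 5105edb, 8bede2d, b7f6aaa, c80b4c4}.
Ancestors of fffbf9c: {5105edb, 8bede2d, b7f6aaa, c80b4c4, fffbf9c}.
Common ancestors: {5105edb, 8bede2d, b7f6aaa, c80b4c4}.
Among these, 5105edb is not an ancestor of any other common ancestor — it is the merge base.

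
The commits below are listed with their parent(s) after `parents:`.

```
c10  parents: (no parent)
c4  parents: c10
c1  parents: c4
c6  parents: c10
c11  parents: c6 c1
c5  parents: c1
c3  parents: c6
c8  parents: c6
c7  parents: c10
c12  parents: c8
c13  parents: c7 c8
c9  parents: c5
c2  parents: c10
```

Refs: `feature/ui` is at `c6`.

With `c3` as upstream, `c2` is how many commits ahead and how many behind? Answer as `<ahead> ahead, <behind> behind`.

1 ahead, 2 behind

Reachable from c2: {c10, c2}.
Reachable from c3: {c10, c3, c6}.
Only in c2's history (ahead): {c2} — 1.
Only in c3's history (behind): {c3, c6} — 2.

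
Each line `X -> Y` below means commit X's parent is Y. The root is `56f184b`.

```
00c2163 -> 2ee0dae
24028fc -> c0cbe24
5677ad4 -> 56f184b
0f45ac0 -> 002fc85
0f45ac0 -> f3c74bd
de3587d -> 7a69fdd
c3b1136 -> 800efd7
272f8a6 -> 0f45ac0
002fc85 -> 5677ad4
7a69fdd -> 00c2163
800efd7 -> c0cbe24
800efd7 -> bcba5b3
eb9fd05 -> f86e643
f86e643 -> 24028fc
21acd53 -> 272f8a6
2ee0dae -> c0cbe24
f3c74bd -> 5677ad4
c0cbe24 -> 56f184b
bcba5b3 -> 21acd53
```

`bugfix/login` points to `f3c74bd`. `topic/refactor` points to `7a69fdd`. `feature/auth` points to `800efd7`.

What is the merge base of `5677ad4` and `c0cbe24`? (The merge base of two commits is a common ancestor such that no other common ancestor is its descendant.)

56f184b

Ancestors of 5677ad4: {5677ad4, 56f184b}.
Ancestors of c0cbe24: {56f184b, c0cbe24}.
Common ancestors: {56f184b}.
The only common ancestor is 56f184b, so it is the merge base.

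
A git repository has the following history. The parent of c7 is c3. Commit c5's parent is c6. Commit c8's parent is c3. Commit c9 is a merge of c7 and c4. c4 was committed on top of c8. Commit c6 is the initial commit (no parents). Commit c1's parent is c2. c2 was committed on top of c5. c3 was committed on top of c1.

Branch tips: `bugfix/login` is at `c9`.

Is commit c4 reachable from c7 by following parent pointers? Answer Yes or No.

Ancestors of c7: {c1, c2, c3, c5, c6, c7}.
c4 is not in that set, so it is not an ancestor of c7.

No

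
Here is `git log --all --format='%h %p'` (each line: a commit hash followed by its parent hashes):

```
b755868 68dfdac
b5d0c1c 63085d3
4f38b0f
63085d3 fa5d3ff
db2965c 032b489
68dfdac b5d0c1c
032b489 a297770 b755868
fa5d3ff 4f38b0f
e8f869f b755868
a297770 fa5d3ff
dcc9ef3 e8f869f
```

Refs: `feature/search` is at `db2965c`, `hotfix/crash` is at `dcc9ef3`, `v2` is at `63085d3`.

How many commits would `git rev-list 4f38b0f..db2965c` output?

8

Reachable from db2965c: {032b489, 4f38b0f, 63085d3, 68dfdac, a297770, b5d0c1c, b755868, db2965c, fa5d3ff}.
Reachable from 4f38b0f: {4f38b0f}.
In db2965c's history but not 4f38b0f's: {032b489, 63085d3, 68dfdac, a297770, b5d0c1c, b755868, db2965c, fa5d3ff} — 8 commits.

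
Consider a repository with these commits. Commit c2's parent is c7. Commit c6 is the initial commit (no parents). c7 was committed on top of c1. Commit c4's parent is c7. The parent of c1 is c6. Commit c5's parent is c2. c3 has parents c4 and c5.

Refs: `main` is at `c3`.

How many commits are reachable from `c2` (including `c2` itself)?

Walking parent pointers from c2: reachable set = {c1, c2, c6, c7}.
That is 4 commits.

4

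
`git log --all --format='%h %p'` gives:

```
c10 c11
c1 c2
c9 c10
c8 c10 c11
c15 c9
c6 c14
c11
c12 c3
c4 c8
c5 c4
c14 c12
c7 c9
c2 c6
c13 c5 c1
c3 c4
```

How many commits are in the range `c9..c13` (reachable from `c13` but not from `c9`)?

10

Reachable from c13: {c1, c10, c11, c12, c13, c14, c2, c3, c4, c5, c6, c8}.
Reachable from c9: {c10, c11, c9}.
In c13's history but not c9's: {c1, c12, c13, c14, c2, c3, c4, c5, c6, c8} — 10 commits.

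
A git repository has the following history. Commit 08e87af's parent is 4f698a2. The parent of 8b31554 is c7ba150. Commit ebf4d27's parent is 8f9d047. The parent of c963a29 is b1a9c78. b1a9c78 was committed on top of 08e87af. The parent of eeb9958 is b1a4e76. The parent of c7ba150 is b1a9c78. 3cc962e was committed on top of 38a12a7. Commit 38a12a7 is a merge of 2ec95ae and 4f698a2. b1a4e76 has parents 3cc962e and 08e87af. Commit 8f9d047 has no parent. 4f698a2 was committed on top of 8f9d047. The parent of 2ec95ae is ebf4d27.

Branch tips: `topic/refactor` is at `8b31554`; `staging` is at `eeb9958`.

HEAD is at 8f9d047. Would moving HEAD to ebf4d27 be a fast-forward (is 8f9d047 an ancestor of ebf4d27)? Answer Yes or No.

Yes

A fast-forward from 8f9d047 to ebf4d27 is possible iff 8f9d047 is an ancestor of ebf4d27.
Ancestors of ebf4d27: {8f9d047, ebf4d27}.
8f9d047 is among them, so fast-forward is possible.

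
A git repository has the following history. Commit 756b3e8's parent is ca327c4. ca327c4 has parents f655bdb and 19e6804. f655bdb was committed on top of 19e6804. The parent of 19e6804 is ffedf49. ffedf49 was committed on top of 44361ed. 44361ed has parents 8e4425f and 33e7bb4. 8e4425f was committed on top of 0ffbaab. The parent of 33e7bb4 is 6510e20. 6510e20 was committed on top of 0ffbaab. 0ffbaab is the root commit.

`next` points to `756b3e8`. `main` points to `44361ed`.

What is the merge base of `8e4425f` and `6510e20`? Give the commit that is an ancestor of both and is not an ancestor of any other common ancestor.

0ffbaab

Ancestors of 8e4425f: {0ffbaab, 8e4425f}.
Ancestors of 6510e20: {0ffbaab, 6510e20}.
Common ancestors: {0ffbaab}.
The only common ancestor is 0ffbaab, so it is the merge base.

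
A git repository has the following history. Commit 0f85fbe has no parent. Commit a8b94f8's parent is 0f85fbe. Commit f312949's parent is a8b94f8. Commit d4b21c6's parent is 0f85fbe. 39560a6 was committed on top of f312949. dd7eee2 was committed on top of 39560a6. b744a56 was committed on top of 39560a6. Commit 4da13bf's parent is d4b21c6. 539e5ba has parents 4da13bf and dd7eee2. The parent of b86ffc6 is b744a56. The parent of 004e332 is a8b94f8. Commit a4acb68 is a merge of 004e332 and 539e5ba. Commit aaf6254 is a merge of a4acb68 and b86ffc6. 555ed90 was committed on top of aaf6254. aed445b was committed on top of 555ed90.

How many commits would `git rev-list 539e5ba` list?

Walking parent pointers from 539e5ba: reachable set = {0f85fbe, 39560a6, 4da13bf, 539e5ba, a8b94f8, d4b21c6, dd7eee2, f312949}.
That is 8 commits.

8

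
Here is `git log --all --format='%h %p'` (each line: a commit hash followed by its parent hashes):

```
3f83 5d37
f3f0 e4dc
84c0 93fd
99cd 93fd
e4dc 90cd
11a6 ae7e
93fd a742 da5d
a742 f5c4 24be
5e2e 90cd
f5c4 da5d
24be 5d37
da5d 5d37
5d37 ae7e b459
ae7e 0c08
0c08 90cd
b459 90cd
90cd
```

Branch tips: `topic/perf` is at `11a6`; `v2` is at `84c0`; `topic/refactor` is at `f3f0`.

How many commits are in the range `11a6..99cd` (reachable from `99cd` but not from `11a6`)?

Reachable from 99cd: {0c08, 24be, 5d37, 90cd, 93fd, 99cd, a742, ae7e, b459, da5d, f5c4}.
Reachable from 11a6: {0c08, 11a6, 90cd, ae7e}.
In 99cd's history but not 11a6's: {24be, 5d37, 93fd, 99cd, a742, b459, da5d, f5c4} — 8 commits.

8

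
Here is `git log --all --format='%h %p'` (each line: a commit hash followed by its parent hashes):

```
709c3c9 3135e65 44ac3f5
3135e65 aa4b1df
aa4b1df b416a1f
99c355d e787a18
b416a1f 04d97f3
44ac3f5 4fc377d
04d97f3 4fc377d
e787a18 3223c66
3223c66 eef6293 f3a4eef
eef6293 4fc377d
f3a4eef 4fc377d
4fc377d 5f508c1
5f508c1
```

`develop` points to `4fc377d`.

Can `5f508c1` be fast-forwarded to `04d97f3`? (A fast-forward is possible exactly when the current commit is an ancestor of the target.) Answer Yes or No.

A fast-forward from 5f508c1 to 04d97f3 is possible iff 5f508c1 is an ancestor of 04d97f3.
Ancestors of 04d97f3: {04d97f3, 4fc377d, 5f508c1}.
5f508c1 is among them, so fast-forward is possible.

Yes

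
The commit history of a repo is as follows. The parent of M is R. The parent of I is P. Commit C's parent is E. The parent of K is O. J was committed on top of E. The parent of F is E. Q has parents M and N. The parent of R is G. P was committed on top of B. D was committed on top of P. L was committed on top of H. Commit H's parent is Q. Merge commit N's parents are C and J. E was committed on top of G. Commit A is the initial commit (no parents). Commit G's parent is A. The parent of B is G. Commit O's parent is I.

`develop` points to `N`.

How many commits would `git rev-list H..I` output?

Reachable from I: {A, B, G, I, P}.
Reachable from H: {A, C, E, G, H, J, M, N, Q, R}.
In I's history but not H's: {B, I, P} — 3 commits.

3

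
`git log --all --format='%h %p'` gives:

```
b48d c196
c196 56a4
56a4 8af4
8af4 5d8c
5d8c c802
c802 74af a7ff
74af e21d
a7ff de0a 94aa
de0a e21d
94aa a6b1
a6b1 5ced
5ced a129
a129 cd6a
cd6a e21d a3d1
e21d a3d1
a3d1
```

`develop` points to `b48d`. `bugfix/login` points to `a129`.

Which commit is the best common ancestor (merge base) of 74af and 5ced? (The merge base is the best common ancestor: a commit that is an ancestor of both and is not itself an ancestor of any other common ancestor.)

Ancestors of 74af: {74af, a3d1, e21d}.
Ancestors of 5ced: {5ced, a129, a3d1, cd6a, e21d}.
Common ancestors: {a3d1, e21d}.
Among these, e21d is not an ancestor of any other common ancestor — it is the merge base.

e21d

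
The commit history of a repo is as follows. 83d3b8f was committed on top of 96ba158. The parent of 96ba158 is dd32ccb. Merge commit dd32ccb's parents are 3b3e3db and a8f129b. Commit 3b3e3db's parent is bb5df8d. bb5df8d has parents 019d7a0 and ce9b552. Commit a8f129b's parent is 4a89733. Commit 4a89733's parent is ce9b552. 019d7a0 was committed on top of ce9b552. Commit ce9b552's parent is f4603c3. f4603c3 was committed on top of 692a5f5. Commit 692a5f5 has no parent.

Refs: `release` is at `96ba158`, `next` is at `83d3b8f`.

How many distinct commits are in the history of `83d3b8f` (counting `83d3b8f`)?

Walking parent pointers from 83d3b8f: reachable set = {019d7a0, 3b3e3db, 4a89733, 692a5f5, 83d3b8f, 96ba158, a8f129b, bb5df8d, ce9b552, dd32ccb, f4603c3}.
That is 11 commits.

11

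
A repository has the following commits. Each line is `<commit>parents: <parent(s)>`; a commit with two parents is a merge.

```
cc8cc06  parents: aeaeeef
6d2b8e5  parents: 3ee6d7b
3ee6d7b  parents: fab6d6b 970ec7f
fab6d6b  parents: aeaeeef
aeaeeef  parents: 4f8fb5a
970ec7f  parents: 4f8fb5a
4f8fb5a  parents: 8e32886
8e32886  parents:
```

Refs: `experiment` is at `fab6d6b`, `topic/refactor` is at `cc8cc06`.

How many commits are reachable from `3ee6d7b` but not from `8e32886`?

5

Reachable from 3ee6d7b: {3ee6d7b, 4f8fb5a, 8e32886, 970ec7f, aeaeeef, fab6d6b}.
Reachable from 8e32886: {8e32886}.
In 3ee6d7b's history but not 8e32886's: {3ee6d7b, 4f8fb5a, 970ec7f, aeaeeef, fab6d6b} — 5 commits.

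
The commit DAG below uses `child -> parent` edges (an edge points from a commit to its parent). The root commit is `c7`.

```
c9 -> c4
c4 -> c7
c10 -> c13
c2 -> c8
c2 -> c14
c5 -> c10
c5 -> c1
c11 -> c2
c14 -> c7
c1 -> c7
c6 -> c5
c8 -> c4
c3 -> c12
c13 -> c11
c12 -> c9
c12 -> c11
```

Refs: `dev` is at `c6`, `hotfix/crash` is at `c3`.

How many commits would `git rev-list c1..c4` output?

Reachable from c4: {c4, c7}.
Reachable from c1: {c1, c7}.
In c4's history but not c1's: {c4} — 1 commit.

1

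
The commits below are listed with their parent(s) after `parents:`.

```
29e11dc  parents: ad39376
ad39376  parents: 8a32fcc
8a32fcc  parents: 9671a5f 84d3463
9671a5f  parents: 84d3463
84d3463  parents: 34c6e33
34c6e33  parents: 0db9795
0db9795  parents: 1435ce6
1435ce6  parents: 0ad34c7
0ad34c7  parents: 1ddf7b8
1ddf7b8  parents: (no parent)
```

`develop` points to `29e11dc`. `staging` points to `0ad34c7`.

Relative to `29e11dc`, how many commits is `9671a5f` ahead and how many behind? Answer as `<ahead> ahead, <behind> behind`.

Reachable from 9671a5f: {0ad34c7, 0db9795, 1435ce6, 1ddf7b8, 34c6e33, 84d3463, 9671a5f}.
Reachable from 29e11dc: {0ad34c7, 0db9795, 1435ce6, 1ddf7b8, 29e11dc, 34c6e33, 84d3463, 8a32fcc, 9671a5f, ad39376}.
Only in 9671a5f's history (ahead): {} — 0.
Only in 29e11dc's history (behind): {29e11dc, 8a32fcc, ad39376} — 3.

0 ahead, 3 behind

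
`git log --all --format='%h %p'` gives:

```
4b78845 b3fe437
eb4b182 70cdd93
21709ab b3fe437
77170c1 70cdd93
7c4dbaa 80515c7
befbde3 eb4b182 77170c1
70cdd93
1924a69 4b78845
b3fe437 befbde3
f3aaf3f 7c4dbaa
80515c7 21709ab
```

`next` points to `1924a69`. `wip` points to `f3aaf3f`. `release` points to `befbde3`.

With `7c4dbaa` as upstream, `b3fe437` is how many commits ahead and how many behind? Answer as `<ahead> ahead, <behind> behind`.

Reachable from b3fe437: {70cdd93, 77170c1, b3fe437, befbde3, eb4b182}.
Reachable from 7c4dbaa: {21709ab, 70cdd93, 77170c1, 7c4dbaa, 80515c7, b3fe437, befbde3, eb4b182}.
Only in b3fe437's history (ahead): {} — 0.
Only in 7c4dbaa's history (behind): {21709ab, 7c4dbaa, 80515c7} — 3.

0 ahead, 3 behind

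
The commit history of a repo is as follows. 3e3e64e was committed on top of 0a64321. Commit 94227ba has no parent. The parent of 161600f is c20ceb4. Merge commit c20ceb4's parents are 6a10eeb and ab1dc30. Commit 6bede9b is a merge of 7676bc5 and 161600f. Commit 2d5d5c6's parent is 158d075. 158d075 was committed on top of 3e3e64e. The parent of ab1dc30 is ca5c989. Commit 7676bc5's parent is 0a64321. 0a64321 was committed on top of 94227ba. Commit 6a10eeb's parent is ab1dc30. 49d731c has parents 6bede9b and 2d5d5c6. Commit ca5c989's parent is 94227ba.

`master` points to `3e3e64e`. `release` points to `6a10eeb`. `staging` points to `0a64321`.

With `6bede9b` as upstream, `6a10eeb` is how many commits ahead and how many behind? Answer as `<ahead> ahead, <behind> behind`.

0 ahead, 5 behind

Reachable from 6a10eeb: {6a10eeb, 94227ba, ab1dc30, ca5c989}.
Reachable from 6bede9b: {0a64321, 161600f, 6a10eeb, 6bede9b, 7676bc5, 94227ba, ab1dc30, c20ceb4, ca5c989}.
Only in 6a10eeb's history (ahead): {} — 0.
Only in 6bede9b's history (behind): {0a64321, 161600f, 6bede9b, 7676bc5, c20ceb4} — 5.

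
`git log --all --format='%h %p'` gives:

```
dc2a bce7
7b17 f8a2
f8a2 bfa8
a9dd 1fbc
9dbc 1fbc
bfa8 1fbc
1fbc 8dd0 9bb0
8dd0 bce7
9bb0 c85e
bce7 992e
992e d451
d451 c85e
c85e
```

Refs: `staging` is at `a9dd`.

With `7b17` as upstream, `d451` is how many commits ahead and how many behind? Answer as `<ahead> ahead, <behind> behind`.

Reachable from d451: {c85e, d451}.
Reachable from 7b17: {1fbc, 7b17, 8dd0, 992e, 9bb0, bce7, bfa8, c85e, d451, f8a2}.
Only in d451's history (ahead): {} — 0.
Only in 7b17's history (behind): {1fbc, 7b17, 8dd0, 992e, 9bb0, bce7, bfa8, f8a2} — 8.

0 ahead, 8 behind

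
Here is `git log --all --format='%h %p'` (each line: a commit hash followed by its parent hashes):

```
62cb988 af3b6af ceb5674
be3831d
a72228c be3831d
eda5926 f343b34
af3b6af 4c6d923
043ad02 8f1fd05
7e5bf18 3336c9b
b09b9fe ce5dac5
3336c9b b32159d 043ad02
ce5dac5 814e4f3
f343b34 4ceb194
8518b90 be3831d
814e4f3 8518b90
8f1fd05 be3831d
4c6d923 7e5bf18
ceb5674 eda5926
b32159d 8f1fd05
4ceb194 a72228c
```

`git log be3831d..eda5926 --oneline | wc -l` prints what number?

Reachable from eda5926: {4ceb194, a72228c, be3831d, eda5926, f343b34}.
Reachable from be3831d: {be3831d}.
In eda5926's history but not be3831d's: {4ceb194, a72228c, eda5926, f343b34} — 4 commits.

4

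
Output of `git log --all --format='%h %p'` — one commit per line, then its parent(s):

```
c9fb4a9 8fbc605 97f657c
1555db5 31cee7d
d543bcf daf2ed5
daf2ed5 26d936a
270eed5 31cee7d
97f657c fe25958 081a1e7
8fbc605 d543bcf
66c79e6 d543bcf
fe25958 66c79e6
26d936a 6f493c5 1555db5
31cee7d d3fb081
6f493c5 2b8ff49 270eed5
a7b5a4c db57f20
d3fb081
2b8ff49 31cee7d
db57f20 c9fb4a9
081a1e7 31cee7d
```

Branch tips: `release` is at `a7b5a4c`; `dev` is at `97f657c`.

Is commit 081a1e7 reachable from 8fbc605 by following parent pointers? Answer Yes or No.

Ancestors of 8fbc605: {1555db5, 26d936a, 270eed5, 2b8ff49, 31cee7d, 6f493c5, 8fbc605, d3fb081, d543bcf, daf2ed5}.
081a1e7 is not in that set, so it is not an ancestor of 8fbc605.

No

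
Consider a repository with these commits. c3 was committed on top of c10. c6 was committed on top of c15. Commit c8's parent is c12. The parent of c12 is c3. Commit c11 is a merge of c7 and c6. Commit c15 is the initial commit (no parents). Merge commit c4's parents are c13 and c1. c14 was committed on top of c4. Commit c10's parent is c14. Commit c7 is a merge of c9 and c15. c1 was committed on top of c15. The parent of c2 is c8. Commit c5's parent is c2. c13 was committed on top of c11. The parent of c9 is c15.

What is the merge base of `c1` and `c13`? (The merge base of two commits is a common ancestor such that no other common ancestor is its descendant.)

c15

Ancestors of c1: {c1, c15}.
Ancestors of c13: {c11, c13, c15, c6, c7, c9}.
Common ancestors: {c15}.
The only common ancestor is c15, so it is the merge base.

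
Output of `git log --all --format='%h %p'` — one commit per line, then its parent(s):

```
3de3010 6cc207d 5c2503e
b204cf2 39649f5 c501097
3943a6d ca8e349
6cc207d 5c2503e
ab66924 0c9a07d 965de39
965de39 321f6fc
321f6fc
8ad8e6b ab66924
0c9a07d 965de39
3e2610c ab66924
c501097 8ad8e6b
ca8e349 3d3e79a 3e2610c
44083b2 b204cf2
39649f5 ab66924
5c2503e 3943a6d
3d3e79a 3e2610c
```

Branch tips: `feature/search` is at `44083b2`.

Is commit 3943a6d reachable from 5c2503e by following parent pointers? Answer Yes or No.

Yes

Ancestors of 5c2503e (commits reachable by following parents): {0c9a07d, 321f6fc, 3943a6d, 3d3e79a, 3e2610c, 5c2503e, 965de39, ab66924, ca8e349}.
3943a6d is in that set, so it is an ancestor of 5c2503e.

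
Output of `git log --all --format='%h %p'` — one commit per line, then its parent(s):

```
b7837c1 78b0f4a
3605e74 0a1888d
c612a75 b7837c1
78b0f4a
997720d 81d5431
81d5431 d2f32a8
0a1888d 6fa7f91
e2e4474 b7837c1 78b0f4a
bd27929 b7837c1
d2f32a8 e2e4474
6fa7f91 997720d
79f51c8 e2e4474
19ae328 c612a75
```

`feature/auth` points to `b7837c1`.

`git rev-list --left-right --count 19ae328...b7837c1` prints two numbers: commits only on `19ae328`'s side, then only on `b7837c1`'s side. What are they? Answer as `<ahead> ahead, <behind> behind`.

2 ahead, 0 behind

Reachable from 19ae328: {19ae328, 78b0f4a, b7837c1, c612a75}.
Reachable from b7837c1: {78b0f4a, b7837c1}.
Only in 19ae328's history (ahead): {19ae328, c612a75} — 2.
Only in b7837c1's history (behind): {} — 0.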